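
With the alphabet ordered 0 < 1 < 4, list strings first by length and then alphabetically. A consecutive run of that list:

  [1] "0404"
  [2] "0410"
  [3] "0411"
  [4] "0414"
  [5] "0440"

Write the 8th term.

Advancing 3 positions from 0440 through 0440 → 0441 → 0444 reaches term 8.

1000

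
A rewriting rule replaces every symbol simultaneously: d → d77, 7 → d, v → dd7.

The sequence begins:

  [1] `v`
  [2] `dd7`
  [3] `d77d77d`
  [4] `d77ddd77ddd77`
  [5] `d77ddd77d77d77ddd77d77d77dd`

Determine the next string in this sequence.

φ(d77ddd77d77d77ddd77d77d77dd) expands symbol-by-symbol to d77 d d d77 d77 d77 d d d77 d d d77 d d d77 d77 d77 d d d77 d d d77 d d d77 d77; joining the 27 pieces gives the next term.

d77ddd77d77d77ddd77ddd77ddd77d77d77ddd77ddd77ddd77d77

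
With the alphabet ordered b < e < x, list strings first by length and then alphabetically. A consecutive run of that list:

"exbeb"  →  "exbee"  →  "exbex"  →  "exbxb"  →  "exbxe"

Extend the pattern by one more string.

Treat exbxe as a base-3 numeral over the given alphabet and add one, carrying through any trailing x's.

exbxx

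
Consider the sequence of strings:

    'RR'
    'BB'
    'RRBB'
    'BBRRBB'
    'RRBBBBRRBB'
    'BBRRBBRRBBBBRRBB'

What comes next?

From term 3 onward, concatenate the second-to-last term with the last: RR·BB = RRBB, BB·RRBB = BBRRBB, …
The next term joins RRBBBBRRBB and BBRRBBRRBBBBRRBB.

RRBBBBRRBBBBRRBBRRBBBBRRBB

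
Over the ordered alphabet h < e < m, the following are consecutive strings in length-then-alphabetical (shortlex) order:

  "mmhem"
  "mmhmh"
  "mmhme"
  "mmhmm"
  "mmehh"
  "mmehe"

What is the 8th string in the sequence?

Advancing 2 positions from mmehe through mmehe → mmehm reaches term 8.

mmeeh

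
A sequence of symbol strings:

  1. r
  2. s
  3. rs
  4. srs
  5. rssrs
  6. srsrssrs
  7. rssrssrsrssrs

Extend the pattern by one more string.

Each term (from the third on) is the two preceding terms concatenated in order: term 3 = r·s = rs.
The next term joins srsrssrs and rssrssrsrssrs.

srsrssrsrssrssrsrssrs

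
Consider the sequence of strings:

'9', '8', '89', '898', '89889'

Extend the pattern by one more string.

Each term (from the third on) is the previous term followed by the one before it: term 3 = 8·9 = 89.
Continuing: 89889 · 898 gives term 6.

89889898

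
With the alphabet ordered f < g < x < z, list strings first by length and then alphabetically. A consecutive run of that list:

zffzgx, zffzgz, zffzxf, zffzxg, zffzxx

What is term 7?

Advancing 2 positions from zffzxx through zffzxx → zffzxz reaches term 7.

zffzzf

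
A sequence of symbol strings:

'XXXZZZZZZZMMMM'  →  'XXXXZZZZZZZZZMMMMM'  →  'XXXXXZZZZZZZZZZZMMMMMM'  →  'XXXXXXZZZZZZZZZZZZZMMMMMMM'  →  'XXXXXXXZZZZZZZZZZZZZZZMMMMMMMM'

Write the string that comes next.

XXXXXXXXZZZZZZZZZZZZZZZZZMMMMMMMMM

Term n consists of n X's, followed by 2n+1 Z's, followed by n+1 M's, where the shown terms are n = 3, 4, 5, 6, 7.
Setting n = 8 gives 8, 17, 9 characters in each block.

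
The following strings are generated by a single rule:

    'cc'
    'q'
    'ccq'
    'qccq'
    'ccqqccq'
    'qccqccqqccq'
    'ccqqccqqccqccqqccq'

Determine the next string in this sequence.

Each term (from the third on) is the two preceding terms concatenated in order: term 3 = cc·q = ccq.
The next term joins qccqccqqccq and ccqqccqqccqccqqccq.

qccqccqqccqccqqccqqccqccqqccq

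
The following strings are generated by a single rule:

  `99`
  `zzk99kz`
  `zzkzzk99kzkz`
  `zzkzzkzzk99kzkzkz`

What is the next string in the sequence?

Every step adds zzk to the front and kz to the end of the previous string.
So the next term is zzk·zzkzzkzzk99kzkzkz·kz.

zzkzzkzzkzzk99kzkzkzkz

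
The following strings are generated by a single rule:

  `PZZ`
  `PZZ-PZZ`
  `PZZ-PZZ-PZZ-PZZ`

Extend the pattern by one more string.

Each string is two copies of the previous one joined by '-'.
Doubling PZZ-PZZ-PZZ-PZZ with '-' between the halves:

PZZ-PZZ-PZZ-PZZ-PZZ-PZZ-PZZ-PZZ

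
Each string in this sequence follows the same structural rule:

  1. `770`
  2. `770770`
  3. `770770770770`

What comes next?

Every step duplicates the string.
Doubling 770770770770:

770770770770770770770770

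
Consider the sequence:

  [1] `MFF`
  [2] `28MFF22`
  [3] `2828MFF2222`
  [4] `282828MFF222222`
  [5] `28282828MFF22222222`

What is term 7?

Every step adds 28 to the front and 22 to the end of the previous string.
From 28282828MFF22222222, 2 further steps: 28282828MFF22222222 → 2828282828MFF2222222222 → (answer).

282828282828MFF222222222222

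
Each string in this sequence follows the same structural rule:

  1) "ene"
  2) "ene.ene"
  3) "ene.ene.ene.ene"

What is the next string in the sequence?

Each string is two copies of the previous one joined by '.'.
Doubling ene.ene.ene.ene with '.' between the halves:

ene.ene.ene.ene.ene.ene.ene.ene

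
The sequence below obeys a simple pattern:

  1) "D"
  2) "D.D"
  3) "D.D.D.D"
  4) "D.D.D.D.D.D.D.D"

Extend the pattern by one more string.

s(k+1) = s(k)·.·s(k) — each term doubles the last with '.' between the halves.
Doubling D.D.D.D.D.D.D.D with '.' between the halves:

D.D.D.D.D.D.D.D.D.D.D.D.D.D.D.D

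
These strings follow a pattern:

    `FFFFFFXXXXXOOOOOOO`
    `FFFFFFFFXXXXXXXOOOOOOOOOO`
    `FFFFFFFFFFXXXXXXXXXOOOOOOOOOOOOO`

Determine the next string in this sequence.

FFFFFFFFFFFFXXXXXXXXXXXOOOOOOOOOOOOOOOO

Each string has the form F^{2n+2} X^{2n+1} O^{3n+1}, where the shown terms are n = 2, 3, 4.
For the next term, n = 5, so the run lengths are 12, 11, 16.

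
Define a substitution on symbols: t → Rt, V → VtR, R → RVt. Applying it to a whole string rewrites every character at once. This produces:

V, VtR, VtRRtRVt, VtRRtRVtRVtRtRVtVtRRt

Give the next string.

VtRRtRVtRVtRtRVtVtRRtRVtVtRRtRVtRtRVtVtRRtVtRRtRVtRVtRt

Applying the rule to each of the 21 symbols of VtRRtRVtRVtRtRVtVtRRt gives the pieces VtR Rt RVt RVt Rt RVt VtR Rt RVt VtR Rt RVt Rt RVt VtR Rt VtR Rt RVt RVt Rt, which concatenate to the answer.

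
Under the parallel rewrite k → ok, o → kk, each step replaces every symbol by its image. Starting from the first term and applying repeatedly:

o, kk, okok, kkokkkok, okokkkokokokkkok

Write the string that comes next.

Applying the rule to each of the 16 symbols of okokkkokokokkkok gives the pieces kk ok kk ok ok ok kk ok kk ok kk ok ok ok kk ok, which concatenate to the answer.

kkokkkokokokkkokkkokkkokokokkkok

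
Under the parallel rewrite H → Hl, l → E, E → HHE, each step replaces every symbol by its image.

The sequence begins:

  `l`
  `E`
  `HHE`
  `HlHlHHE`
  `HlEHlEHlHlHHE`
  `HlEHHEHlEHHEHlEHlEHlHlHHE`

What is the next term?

HlEHHEHlHlHHEHlEHHEHlHlHHEHlEHHEHlEHHEHlEHlEHlHlHHE

Applying the rule to each of the 25 symbols of HlEHHEHlEHHEHlEHlEHlHlHHE gives the pieces Hl E HHE Hl Hl HHE Hl E HHE Hl Hl HHE Hl E HHE Hl E HHE Hl E Hl E Hl Hl HHE, which concatenate to the answer.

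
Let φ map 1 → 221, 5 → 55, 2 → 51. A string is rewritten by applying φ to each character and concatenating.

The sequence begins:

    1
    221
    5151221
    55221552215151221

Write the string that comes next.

555551512215555515122155221552215151221

Replace each of the 17 characters of 55221552215151221 in place — 55 55 51 51 221 55 55 51 51 221 55 221 55 221 51 51 221 — and concatenate.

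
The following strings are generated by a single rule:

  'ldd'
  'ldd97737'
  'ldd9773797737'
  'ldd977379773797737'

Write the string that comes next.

Every step adds 97737 to the end: s(k+1) = s(k)·97737.
Applying this once more to ldd977379773797737:

ldd97737977379773797737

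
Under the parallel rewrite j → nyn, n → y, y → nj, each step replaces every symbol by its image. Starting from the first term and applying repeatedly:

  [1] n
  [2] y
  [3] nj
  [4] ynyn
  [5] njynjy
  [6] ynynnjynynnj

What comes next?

Rewriting each symbol of ynynnjynynnj: y→nj, n→y, y→nj, n→y, n→y, j→nyn, y→nj, n→y, y→nj, n→y, n→y, j→nyn, which concatenates to nj y nj y y nyn nj y nj y y nyn.

njynjyynynnjynjyynyn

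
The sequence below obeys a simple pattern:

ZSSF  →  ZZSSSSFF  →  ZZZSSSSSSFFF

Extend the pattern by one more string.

ZZZZSSSSSSSSFFFF

Reading off run lengths: Z runs 1, 2, 3; S runs 2, 4, 6; F runs 1, 2, 3 — each is linear in n (n = 1, 2, …).
Setting n = 4 gives 4, 8, 4 characters in each block.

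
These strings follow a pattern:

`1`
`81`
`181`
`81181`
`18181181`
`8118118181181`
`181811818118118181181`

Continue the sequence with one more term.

Each term (from the third on) is the two preceding terms concatenated in order: term 3 = 1·81 = 181.
So term 8 is 8118118181181·181811818118118181181.

8118118181181181811818118118181181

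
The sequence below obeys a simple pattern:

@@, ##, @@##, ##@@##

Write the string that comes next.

@@####@@##

This is a Fibonacci-style word recurrence s(k) = s(k−2)·s(k−1): e.g. @@·## = @@##.
Continuing: @@## · ##@@## gives term 5.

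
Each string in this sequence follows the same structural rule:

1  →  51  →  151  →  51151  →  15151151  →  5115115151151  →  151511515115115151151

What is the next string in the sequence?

This is a Fibonacci-style word recurrence s(k) = s(k−2)·s(k−1): e.g. 1·51 = 151.
Continuing: 5115115151151 · 151511515115115151151 gives term 8.

5115115151151151511515115115151151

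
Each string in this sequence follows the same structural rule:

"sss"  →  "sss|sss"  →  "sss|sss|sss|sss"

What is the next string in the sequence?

s(k+1) = s(k)·|·s(k) — each term doubles the last with '|' between the halves.
Doubling sss|sss|sss|sss with '|' between the halves:

sss|sss|sss|sss|sss|sss|sss|sss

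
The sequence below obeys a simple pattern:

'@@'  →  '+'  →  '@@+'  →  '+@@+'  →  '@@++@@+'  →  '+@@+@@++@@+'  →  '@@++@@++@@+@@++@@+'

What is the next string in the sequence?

Each term (from the third on) is the two preceding terms concatenated in order: term 3 = @@·+ = @@+.
The next term joins +@@+@@++@@+ and @@++@@++@@+@@++@@+.

+@@+@@++@@+@@++@@++@@+@@++@@+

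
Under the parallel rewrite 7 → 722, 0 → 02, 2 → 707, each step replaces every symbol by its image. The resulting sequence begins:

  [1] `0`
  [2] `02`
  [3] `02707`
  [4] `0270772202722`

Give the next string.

027077220272272270770702707722707707

Replace each of the 13 characters of 0270772202722 in place — 02 707 722 02 722 722 707 707 02 707 722 707 707 — and concatenate.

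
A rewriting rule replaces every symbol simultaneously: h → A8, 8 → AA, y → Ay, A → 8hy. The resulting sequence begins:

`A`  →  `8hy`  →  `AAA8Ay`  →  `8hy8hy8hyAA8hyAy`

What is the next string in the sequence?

φ(8hy8hy8hyAA8hyAy) expands symbol-by-symbol to AA A8 Ay AA A8 Ay AA A8 Ay 8hy 8hy AA A8 Ay 8hy Ay; joining the 16 pieces gives the next term.

AAA8AyAAA8AyAAA8Ay8hy8hyAAA8Ay8hyAy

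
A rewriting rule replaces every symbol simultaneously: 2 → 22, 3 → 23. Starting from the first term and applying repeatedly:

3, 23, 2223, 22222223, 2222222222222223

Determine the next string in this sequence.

φ(2222222222222223) expands symbol-by-symbol to 22 22 22 22 22 22 22 22 22 22 22 22 22 22 22 23; joining the 16 pieces gives the next term.

22222222222222222222222222222223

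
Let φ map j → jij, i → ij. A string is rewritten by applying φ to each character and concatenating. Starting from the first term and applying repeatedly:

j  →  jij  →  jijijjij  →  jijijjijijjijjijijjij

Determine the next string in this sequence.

Replace each of the 21 characters of jijijjijijjijjijijjij in place — jij ij jij ij jij jij ij jij ij jij jij ij jij jij ij jij ij jij jij ij jij — and concatenate.

jijijjijijjijjijijjijijjijjijijjijjijijjijijjijjijijjij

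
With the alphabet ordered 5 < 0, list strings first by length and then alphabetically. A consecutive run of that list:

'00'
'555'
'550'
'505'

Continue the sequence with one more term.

Find the rightmost character of 505 below 0, bump it to the next letter, and reset everything to its right to 5.

500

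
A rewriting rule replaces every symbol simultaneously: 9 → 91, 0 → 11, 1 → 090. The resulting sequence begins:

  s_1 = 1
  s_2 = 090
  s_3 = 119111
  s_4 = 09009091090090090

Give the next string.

φ(09009091090090090) expands symbol-by-symbol to 11 91 11 11 91 11 91 090 11 91 11 11 91 11 11 91 11; joining the 17 pieces gives the next term.

11911111911191090119111119111119111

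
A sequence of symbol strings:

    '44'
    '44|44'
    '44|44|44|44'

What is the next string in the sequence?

44|44|44|44|44|44|44|44

s(k+1) = s(k)·|·s(k) — each term doubles the last with '|' between the halves.
So the next term is two copies of 44|44|44|44 with '|' between the halves.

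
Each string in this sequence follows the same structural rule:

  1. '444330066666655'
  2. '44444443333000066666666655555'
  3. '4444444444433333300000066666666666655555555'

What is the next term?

444444444444444333333330000000066666666666666655555555555

Each string has the form 4^{4n-1} 3^{2n} 0^{2n} 6^{3n+3} 5^{3n-1} (n = 1, 2, …).
For the next term, n = 4, so the run lengths are 15, 8, 8, 15, 11.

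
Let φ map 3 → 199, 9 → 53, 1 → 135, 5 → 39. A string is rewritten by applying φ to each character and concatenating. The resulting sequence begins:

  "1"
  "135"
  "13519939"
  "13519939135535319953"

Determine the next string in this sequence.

Rewriting the 20 symbols of 13519939135535319953 one by one yields 135 199 39 135 53 53 199 53 135 199 39 39 199 39 199 135 53 53 39 199; concatenated:

13519939135535319953135199393919939199135535339199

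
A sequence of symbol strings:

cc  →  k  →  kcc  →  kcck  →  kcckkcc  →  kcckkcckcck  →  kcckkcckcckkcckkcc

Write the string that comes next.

This is a Fibonacci-style word recurrence s(k) = s(k−1)·s(k−2): e.g. k·cc = kcc.
Continuing: kcckkcckcckkcckkcc · kcckkcckcck gives term 8.

kcckkcckcckkcckkcckcckkcckcck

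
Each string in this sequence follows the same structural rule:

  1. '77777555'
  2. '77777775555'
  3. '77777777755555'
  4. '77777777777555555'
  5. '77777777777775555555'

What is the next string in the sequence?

Each string has the form 7^{2n+1} 5^{n+1}, where the shown terms are n = 2, 3, 4, 5, 6.
At n = 7 the blocks have lengths 15, 8.

77777777777777755555555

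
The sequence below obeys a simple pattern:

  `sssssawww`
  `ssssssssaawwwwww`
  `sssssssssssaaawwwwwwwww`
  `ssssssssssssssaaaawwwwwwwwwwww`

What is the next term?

Reading off run lengths: s runs 5, 8, 11, 14; a runs 1, 2, 3, 4; w runs 3, 6, 9, 12 — each is linear in n (n = 1, 2, …).
For the next term, n = 5, so the run lengths are 17, 5, 15.

sssssssssssssssssaaaaawwwwwwwwwwwwwww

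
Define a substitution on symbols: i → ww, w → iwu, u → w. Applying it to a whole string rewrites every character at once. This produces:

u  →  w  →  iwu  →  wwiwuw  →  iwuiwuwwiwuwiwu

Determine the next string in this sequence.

wwiwuwwwiwuwiwuiwuwwiwuwiwuwwiwuw

φ(iwuiwuwwiwuwiwu) expands symbol-by-symbol to ww iwu w ww iwu w iwu iwu ww iwu w iwu ww iwu w; joining the 15 pieces gives the next term.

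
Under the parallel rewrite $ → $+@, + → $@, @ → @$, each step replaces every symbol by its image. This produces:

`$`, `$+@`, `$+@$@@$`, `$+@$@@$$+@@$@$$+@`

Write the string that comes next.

φ($+@$@@$$+@@$@$$+@) expands symbol-by-symbol to $+@ $@ @$ $+@ @$ @$ $+@ $+@ $@ @$ @$ $+@ @$ $+@ $+@ $@ @$; joining the 17 pieces gives the next term.

$+@$@@$$+@@$@$$+@$+@$@@$@$$+@@$$+@$+@$@@$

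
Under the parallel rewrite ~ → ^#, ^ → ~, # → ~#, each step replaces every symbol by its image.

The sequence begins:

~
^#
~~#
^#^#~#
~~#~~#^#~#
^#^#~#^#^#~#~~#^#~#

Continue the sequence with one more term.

~~#~~#^#~#~~#~~#^#~#^#^#~#~~#^#~#

φ(^#^#~#^#^#~#~~#^#~#) expands symbol-by-symbol to ~ ~# ~ ~# ^# ~# ~ ~# ~ ~# ^# ~# ^# ^# ~# ~ ~# ^# ~#; joining the 19 pieces gives the next term.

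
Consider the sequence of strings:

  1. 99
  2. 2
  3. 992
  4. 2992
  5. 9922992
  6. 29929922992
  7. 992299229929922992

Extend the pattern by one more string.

From term 3 onward, concatenate the second-to-last term with the last: 99·2 = 992, 2·992 = 2992, …
So term 8 is 29929922992·992299229929922992.

29929922992992299229929922992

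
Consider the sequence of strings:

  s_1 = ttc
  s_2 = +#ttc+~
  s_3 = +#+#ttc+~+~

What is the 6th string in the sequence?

Each term wraps the previous one in +# on the left and +~ on the right.
From +#+#ttc+~+~, 3 further steps: +#+#ttc+~+~ → +#+#+#ttc+~+~+~ → +#+#+#+#ttc+~+~+~+~ → (answer).

+#+#+#+#+#ttc+~+~+~+~+~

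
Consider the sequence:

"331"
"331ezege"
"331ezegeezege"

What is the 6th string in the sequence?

Each term is the previous one with ezege appended.
From 331ezegeezege, 3 further steps: 331ezegeezege → 331ezegeezegeezege → 331ezegeezegeezegeezege → (answer).

331ezegeezegeezegeezegeezege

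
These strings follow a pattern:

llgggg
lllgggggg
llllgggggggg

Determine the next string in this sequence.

lllllgggggggggg

Reading off run lengths: l runs 2, 3, 4; g runs 4, 6, 8 — each is linear in n, where the shown terms are n = 2, 3, 4.
At n = 5 the blocks have lengths 5, 10.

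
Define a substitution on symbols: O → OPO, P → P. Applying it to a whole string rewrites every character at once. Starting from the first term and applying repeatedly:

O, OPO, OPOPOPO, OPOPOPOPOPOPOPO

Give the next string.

Applying the rule to each of the 15 symbols of OPOPOPOPOPOPOPO gives the pieces OPO P OPO P OPO P OPO P OPO P OPO P OPO P OPO, which concatenate to the answer.

OPOPOPOPOPOPOPOPOPOPOPOPOPOPOPO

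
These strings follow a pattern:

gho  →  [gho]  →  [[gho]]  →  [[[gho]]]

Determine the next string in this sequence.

s(k+1) = [·s(k)·], so each term gains [ as a prefix and ] as a suffix.
Applying this once more to [[[gho]]]:

[[[[gho]]]]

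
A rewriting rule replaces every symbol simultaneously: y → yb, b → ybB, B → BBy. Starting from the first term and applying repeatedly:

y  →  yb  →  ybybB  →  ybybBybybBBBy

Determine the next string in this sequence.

Applying the rule to each of the 13 symbols of ybybBybybBBBy gives the pieces yb ybB yb ybB BBy yb ybB yb ybB BBy BBy BBy yb, which concatenate to the answer.

ybybBybybBBByybybBybybBBByBByBByyb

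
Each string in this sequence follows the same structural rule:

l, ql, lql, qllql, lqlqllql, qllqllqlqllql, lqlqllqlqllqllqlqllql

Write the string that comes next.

qllqllqlqllqllqlqllqlqllqllqlqllql

This is a Fibonacci-style word recurrence s(k) = s(k−2)·s(k−1): e.g. l·ql = lql.
So term 8 is qllqllqlqllql·lqlqllqlqllqllqlqllql.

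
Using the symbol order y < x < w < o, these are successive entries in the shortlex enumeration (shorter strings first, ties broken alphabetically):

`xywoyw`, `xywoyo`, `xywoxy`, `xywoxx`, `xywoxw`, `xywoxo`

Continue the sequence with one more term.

The successor of xywoxo increments the rightmost position that isn't already o and resets every position after it to y.

xywowy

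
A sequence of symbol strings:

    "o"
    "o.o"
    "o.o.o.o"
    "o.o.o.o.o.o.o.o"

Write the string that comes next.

o.o.o.o.o.o.o.o.o.o.o.o.o.o.o.o

s(k+1) = s(k)·.·s(k) — each term doubles the last with '.' between the halves.
One more doubling of o.o.o.o.o.o.o.o gives the answer.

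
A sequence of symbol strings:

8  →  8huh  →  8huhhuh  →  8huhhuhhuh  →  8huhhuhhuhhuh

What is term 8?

8huhhuhhuhhuhhuhhuhhuh

Every step adds huh to the end: s(k+1) = s(k)·huh.
From 8huhhuhhuhhuh, 3 further steps: 8huhhuhhuhhuh → 8huhhuhhuhhuhhuh → 8huhhuhhuhhuhhuhhuh → (answer).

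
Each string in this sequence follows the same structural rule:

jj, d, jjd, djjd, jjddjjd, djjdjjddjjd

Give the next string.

From term 3 onward, concatenate the second-to-last term with the last: jj·d = jjd, d·jjd = djjd, …
The next term joins jjddjjd and djjdjjddjjd.

jjddjjddjjdjjddjjd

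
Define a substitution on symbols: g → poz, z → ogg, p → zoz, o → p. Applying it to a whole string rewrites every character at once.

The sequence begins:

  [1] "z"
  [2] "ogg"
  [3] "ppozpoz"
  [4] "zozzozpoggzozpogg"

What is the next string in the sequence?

oggpoggoggpoggzozppozpozoggpoggzozppozpoz

Applying the rule to each of the 17 symbols of zozzozpoggzozpogg gives the pieces ogg p ogg ogg p ogg zoz p poz poz ogg p ogg zoz p poz poz, which concatenate to the answer.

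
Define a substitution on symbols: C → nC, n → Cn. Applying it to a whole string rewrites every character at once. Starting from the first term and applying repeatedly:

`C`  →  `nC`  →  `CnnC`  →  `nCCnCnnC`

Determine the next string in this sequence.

CnnCnCCnnCCnCnnC

Rewriting each symbol of nCCnCnnC: n→Cn, C→nC, C→nC, n→Cn, C→nC, n→Cn, n→Cn, C→nC, which concatenates to Cn nC nC Cn nC Cn Cn nC.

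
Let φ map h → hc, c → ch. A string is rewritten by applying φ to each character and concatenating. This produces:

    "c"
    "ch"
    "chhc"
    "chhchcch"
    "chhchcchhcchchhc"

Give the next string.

chhchcchhcchchhchcchchhcchhchcch

Applying the rule to each of the 16 symbols of chhchcchhcchchhc gives the pieces ch hc hc ch hc ch ch hc hc ch ch hc ch hc hc ch, which concatenate to the answer.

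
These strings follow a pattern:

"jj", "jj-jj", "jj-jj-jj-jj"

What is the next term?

Each string is two copies of the previous one joined by '-'.
Doubling jj-jj-jj-jj with '-' between the halves:

jj-jj-jj-jj-jj-jj-jj-jj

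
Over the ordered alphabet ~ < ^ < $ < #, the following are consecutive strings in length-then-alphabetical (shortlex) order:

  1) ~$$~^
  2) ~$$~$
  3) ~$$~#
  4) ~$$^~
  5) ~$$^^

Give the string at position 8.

Advancing 3 positions from ~$$^^ through ~$$^^ → ~$$^$ → ~$$^# reaches term 8.

~$$$~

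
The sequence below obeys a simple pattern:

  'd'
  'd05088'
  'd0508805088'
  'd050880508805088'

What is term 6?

Each term is the previous one with 05088 appended.
From d050880508805088, 2 further steps: d050880508805088 → d05088050880508805088 → (answer).

d0508805088050880508805088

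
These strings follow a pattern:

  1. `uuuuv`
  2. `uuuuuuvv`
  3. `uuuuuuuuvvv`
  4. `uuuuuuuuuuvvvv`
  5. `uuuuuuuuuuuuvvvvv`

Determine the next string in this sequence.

Reading off run lengths: u runs 4, 6, 8, 10, 12; v runs 1, 2, 3, 4, 5 — each is linear in n (n = 1, 2, …).
At n = 6 the blocks have lengths 14, 6.

uuuuuuuuuuuuuuvvvvvv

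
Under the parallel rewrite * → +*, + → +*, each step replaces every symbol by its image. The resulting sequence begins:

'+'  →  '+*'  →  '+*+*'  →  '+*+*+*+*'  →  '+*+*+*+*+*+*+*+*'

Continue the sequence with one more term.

Rewriting the 16 symbols of +*+*+*+*+*+*+*+* one by one yields +* +* +* +* +* +* +* +* +* +* +* +* +* +* +* +*; concatenated:

+*+*+*+*+*+*+*+*+*+*+*+*+*+*+*+*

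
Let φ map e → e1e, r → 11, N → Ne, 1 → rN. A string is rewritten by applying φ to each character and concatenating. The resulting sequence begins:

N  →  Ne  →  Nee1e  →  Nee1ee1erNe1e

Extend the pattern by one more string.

Nee1ee1erNe1ee1erNe1e11Nee1erNe1e

φ(Nee1ee1erNe1e) expands symbol-by-symbol to Ne e1e e1e rN e1e e1e rN e1e 11 Ne e1e rN e1e; joining the 13 pieces gives the next term.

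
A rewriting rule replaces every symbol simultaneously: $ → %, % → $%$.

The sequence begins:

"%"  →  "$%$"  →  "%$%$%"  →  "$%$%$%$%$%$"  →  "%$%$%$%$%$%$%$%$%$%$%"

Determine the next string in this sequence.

Replace each of the 21 characters of %$%$%$%$%$%$%$%$%$%$% in place — $%$ % $%$ % $%$ % $%$ % $%$ % $%$ % $%$ % $%$ % $%$ % $%$ % $%$ — and concatenate.

$%$%$%$%$%$%$%$%$%$%$%$%$%$%$%$%$%$%$%$%$%$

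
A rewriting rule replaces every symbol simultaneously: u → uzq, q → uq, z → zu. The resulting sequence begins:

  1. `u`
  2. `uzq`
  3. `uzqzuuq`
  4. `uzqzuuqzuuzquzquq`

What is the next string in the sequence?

Rewriting the 17 symbols of uzqzuuqzuuzquzquq one by one yields uzq zu uq zu uzq uzq uq zu uzq uzq zu uq uzq zu uq uzq uq; concatenated:

uzqzuuqzuuzquzquqzuuzquzqzuuquzqzuuquzquq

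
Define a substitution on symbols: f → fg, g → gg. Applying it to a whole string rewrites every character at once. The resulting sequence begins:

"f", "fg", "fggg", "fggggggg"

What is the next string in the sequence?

Apply φ to fggggggg symbol by symbol: f→fg, g→gg, g→gg, g→gg, g→gg, g→gg, g→gg, g→gg; joined: fg gg gg gg gg gg gg gg.

fggggggggggggggg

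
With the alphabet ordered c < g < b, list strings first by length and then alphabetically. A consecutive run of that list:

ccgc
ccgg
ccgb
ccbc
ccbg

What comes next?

ccbb

Treat ccbg as a base-3 numeral over the given alphabet and add one, carrying through any trailing b's.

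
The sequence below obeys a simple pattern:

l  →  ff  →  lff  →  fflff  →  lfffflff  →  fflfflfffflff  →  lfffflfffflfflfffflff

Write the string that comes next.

This is a Fibonacci-style word recurrence s(k) = s(k−2)·s(k−1): e.g. l·ff = lff.
The next term joins fflfflfffflff and lfffflfffflfflfffflff.

fflfflfffflfflfffflfffflfflfffflff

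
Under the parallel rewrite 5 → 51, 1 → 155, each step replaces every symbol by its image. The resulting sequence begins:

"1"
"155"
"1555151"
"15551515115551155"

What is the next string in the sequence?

Replace each of the 17 characters of 15551515115551155 in place — 155 51 51 51 155 51 155 51 155 155 51 51 51 155 155 51 51 — and concatenate.

15551515115551155511551555151511551555151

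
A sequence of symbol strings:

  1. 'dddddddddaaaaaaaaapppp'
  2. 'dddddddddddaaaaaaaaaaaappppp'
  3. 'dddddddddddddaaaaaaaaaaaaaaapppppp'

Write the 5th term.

dddddddddddddddddaaaaaaaaaaaaaaaaaaaaapppppppp

The n-th term is 2n+3 d's then 3n a's then n+1 p's, where the shown terms are n = 3, 4, 5.
For term 5, n = 7, so the run lengths are 17, 21, 8.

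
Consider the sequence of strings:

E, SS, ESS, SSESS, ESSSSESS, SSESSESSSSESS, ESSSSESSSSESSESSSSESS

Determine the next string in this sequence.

Each term (from the third on) is the two preceding terms concatenated in order: term 3 = E·SS = ESS.
Continuing: SSESSESSSSESS · ESSSSESSSSESSESSSSESS gives term 8.

SSESSESSSSESSESSSSESSSSESSESSSSESS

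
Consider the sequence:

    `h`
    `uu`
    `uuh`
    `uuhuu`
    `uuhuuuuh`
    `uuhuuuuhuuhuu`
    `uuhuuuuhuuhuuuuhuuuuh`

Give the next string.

From term 3 onward, concatenate the last term with the second-to-last: uu·h = uuh, uuh·uu = uuhuu, …
So term 8 is uuhuuuuhuuhuuuuhuuuuh·uuhuuuuhuuhuu.

uuhuuuuhuuhuuuuhuuuuhuuhuuuuhuuhuu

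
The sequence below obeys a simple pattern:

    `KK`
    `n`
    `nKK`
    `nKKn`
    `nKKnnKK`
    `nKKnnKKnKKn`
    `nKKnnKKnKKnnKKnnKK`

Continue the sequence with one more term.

This is a Fibonacci-style word recurrence s(k) = s(k−1)·s(k−2): e.g. n·KK = nKK.
Continuing: nKKnnKKnKKnnKKnnKK · nKKnnKKnKKn gives term 8.

nKKnnKKnKKnnKKnnKKnKKnnKKnKKn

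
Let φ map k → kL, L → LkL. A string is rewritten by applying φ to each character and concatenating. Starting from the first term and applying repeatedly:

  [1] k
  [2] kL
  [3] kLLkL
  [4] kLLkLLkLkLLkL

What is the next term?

kLLkLLkLkLLkLLkLkLLkLkLLkLLkLkLLkL

Replace each of the 13 characters of kLLkLLkLkLLkL in place — kL LkL LkL kL LkL LkL kL LkL kL LkL LkL kL LkL — and concatenate.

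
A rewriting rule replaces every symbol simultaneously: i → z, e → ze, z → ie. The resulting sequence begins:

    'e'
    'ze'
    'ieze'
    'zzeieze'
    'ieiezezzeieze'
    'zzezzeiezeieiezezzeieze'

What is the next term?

ieiezeieiezezzeiezezzezzeiezeieiezezzeieze

Applying the rule to each of the 23 symbols of zzezzeiezeieiezezzeieze gives the pieces ie ie ze ie ie ze z ze ie ze z ze z ze ie ze ie ie ze z ze ie ze, which concatenate to the answer.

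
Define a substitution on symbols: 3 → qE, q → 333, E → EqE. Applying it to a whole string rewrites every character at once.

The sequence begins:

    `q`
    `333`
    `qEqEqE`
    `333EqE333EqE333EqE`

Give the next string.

Rewriting the 18 symbols of 333EqE333EqE333EqE one by one yields qE qE qE EqE 333 EqE qE qE qE EqE 333 EqE qE qE qE EqE 333 EqE; concatenated:

qEqEqEEqE333EqEqEqEqEEqE333EqEqEqEqEEqE333EqE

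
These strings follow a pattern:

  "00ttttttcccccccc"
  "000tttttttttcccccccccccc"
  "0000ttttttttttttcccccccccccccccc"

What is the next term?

00000tttttttttttttttcccccccccccccccccccc

The n-th term is n 0's then 3n t's then 4n c's, where the shown terms are n = 2, 3, 4.
Setting n = 5 gives 5, 15, 20 characters in each block.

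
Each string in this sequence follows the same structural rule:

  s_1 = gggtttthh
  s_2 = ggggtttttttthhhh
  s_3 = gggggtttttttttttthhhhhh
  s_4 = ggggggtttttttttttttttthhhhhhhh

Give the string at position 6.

ggggggggtttttttttttttttttttttttthhhhhhhhhhhh

Reading off run lengths: g runs 3, 4, 5, 6; t runs 4, 8, 12, 16; h runs 2, 4, 6, 8 — each is linear in n (n = 1, 2, …).
At n = 6 the blocks have lengths 8, 24, 12.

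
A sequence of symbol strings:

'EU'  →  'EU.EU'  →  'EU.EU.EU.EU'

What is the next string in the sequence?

Each string is two copies of the previous one joined by '.'.
Doubling EU.EU.EU.EU with '.' between the halves:

EU.EU.EU.EU.EU.EU.EU.EU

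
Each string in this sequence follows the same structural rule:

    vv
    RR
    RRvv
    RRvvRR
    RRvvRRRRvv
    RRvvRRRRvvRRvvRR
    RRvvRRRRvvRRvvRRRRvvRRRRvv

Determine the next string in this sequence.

This is a Fibonacci-style word recurrence s(k) = s(k−1)·s(k−2): e.g. RR·vv = RRvv.
So term 8 is RRvvRRRRvvRRvvRRRRvvRRRRvv·RRvvRRRRvvRRvvRR.

RRvvRRRRvvRRvvRRRRvvRRRRvvRRvvRRRRvvRRvvRR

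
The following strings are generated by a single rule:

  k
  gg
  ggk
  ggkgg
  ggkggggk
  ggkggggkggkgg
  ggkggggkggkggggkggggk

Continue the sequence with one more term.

Each term (from the third on) is the previous term followed by the one before it: term 3 = gg·k = ggk.
So term 8 is ggkggggkggkggggkggggk·ggkggggkggkgg.

ggkggggkggkggggkggggkggkggggkggkgg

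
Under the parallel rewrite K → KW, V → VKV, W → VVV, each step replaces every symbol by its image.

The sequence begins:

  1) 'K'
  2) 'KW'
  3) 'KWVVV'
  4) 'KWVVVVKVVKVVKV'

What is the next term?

φ(KWVVVVKVVKVVKV) expands symbol-by-symbol to KW VVV VKV VKV VKV VKV KW VKV VKV KW VKV VKV KW VKV; joining the 14 pieces gives the next term.

KWVVVVKVVKVVKVVKVKWVKVVKVKWVKVVKVKWVKV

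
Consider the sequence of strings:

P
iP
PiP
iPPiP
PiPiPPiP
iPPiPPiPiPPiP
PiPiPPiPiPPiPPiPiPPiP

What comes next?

From term 3 onward, concatenate the second-to-last term with the last: P·iP = PiP, iP·PiP = iPPiP, …
Continuing: iPPiPPiPiPPiP · PiPiPPiPiPPiPPiPiPPiP gives term 8.

iPPiPPiPiPPiPPiPiPPiPiPPiPPiPiPPiP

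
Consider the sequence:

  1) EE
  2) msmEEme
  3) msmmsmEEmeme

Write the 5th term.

msmmsmmsmmsmEEmemememe

Each term wraps the previous one in msm on the left and me on the right.
From msmmsmEEmeme, 2 further steps: msmmsmEEmeme → msmmsmmsmEEmememe → (answer).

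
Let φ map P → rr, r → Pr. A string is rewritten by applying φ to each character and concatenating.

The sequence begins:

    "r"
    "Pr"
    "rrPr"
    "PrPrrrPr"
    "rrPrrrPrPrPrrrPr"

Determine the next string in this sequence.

PrPrrrPrPrPrrrPrrrPrrrPrPrPrrrPr

φ(rrPrrrPrPrPrrrPr) expands symbol-by-symbol to Pr Pr rr Pr Pr Pr rr Pr rr Pr rr Pr Pr Pr rr Pr; joining the 16 pieces gives the next term.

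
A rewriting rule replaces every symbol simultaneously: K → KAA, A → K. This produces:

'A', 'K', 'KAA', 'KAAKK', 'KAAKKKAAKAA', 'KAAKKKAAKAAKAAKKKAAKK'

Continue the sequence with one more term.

Replace each of the 21 characters of KAAKKKAAKAAKAAKKKAAKK in place — KAA K K KAA KAA KAA K K KAA K K KAA K K KAA KAA KAA K K KAA KAA — and concatenate.

KAAKKKAAKAAKAAKKKAAKKKAAKKKAAKAAKAAKKKAAKAA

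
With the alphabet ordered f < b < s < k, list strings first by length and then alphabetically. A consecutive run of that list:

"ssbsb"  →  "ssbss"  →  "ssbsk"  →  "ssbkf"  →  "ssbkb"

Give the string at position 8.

sssff

Advancing 3 positions from ssbkb through ssbkb → ssbks → ssbkk reaches term 8.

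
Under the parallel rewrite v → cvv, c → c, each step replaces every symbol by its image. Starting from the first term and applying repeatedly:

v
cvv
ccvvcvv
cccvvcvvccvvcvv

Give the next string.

φ(cccvvcvvccvvcvv) expands symbol-by-symbol to c c c cvv cvv c cvv cvv c c cvv cvv c cvv cvv; joining the 15 pieces gives the next term.

ccccvvcvvccvvcvvcccvvcvvccvvcvv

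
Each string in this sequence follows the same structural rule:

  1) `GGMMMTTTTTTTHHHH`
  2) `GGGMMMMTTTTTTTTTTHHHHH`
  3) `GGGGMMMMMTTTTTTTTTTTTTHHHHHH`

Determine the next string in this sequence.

GGGGGMMMMMMTTTTTTTTTTTTTTTTHHHHHHH

Term n consists of n G's, followed by n+1 M's, followed by 3n+1 T's, followed by n+2 H's, where the shown terms are n = 2, 3, 4.
For the next term, n = 5, so the run lengths are 5, 6, 16, 7.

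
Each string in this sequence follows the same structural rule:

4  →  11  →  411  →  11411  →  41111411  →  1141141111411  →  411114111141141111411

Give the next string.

1141141111411411114111141141111411

Each term (from the third on) is the two preceding terms concatenated in order: term 3 = 4·11 = 411.
The next term joins 1141141111411 and 411114111141141111411.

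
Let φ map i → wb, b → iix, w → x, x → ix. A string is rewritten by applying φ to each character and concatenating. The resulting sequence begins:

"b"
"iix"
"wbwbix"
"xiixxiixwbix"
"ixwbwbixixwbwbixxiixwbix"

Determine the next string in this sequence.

wbixxiixxiixwbixwbixxiixxiixwbixixwbwbixxiixwbix

φ(ixwbwbixixwbwbixxiixwbix) expands symbol-by-symbol to wb ix x iix x iix wb ix wb ix x iix x iix wb ix ix wb wb ix x iix wb ix; joining the 24 pieces gives the next term.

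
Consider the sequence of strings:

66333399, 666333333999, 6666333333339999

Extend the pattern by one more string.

66666333333333399999

Term n consists of n 6's, followed by 2n 3's, followed by n 9's, where the shown terms are n = 2, 3, 4.
Setting n = 5 gives 5, 10, 5 characters in each block.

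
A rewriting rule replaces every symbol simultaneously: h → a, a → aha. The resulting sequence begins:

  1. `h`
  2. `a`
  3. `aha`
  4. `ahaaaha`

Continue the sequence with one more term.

ahaaahaahaahaaaha

Apply φ to ahaaaha symbol by symbol: a→aha, h→a, a→aha, a→aha, a→aha, h→a, a→aha; joined: aha a aha aha aha a aha.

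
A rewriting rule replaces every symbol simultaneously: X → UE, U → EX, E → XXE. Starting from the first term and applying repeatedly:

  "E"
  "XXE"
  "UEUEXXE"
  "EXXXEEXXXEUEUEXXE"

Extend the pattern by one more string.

Rewriting the 17 symbols of EXXXEEXXXEUEUEXXE one by one yields XXE UE UE UE XXE XXE UE UE UE XXE EX XXE EX XXE UE UE XXE; concatenated:

XXEUEUEUEXXEXXEUEUEUEXXEEXXXEEXXXEUEUEXXE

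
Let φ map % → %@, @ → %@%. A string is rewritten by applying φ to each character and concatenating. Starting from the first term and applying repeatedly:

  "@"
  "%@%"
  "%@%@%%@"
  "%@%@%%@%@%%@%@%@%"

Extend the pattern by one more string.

Applying the rule to each of the 17 symbols of %@%@%%@%@%%@%@%@% gives the pieces %@ %@% %@ %@% %@ %@ %@% %@ %@% %@ %@ %@% %@ %@% %@ %@% %@, which concatenate to the answer.

%@%@%%@%@%%@%@%@%%@%@%%@%@%@%%@%@%%@%@%%@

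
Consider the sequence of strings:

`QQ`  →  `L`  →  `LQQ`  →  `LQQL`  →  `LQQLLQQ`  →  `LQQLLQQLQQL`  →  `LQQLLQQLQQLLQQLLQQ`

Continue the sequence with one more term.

LQQLLQQLQQLLQQLLQQLQQLLQQLQQL

This is a Fibonacci-style word recurrence s(k) = s(k−1)·s(k−2): e.g. L·QQ = LQQ.
The next term joins LQQLLQQLQQLLQQLLQQ and LQQLLQQLQQL.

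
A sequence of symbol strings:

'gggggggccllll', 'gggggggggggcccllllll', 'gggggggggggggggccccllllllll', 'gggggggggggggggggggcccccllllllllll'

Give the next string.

Each string has the form g^{4n+3} c^{n+1} l^{2n+2} (n = 1, 2, …).
At n = 5 the blocks have lengths 23, 6, 12.

gggggggggggggggggggggggccccccllllllllllll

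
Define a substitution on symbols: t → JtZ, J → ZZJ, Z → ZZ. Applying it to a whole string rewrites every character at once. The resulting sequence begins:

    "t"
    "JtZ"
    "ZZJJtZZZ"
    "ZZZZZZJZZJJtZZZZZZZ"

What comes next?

ZZZZZZZZZZZZZZJZZZZZZJZZJJtZZZZZZZZZZZZZZZ

φ(ZZZZZZJZZJJtZZZZZZZ) expands symbol-by-symbol to ZZ ZZ ZZ ZZ ZZ ZZ ZZJ ZZ ZZ ZZJ ZZJ JtZ ZZ ZZ ZZ ZZ ZZ ZZ ZZ; joining the 19 pieces gives the next term.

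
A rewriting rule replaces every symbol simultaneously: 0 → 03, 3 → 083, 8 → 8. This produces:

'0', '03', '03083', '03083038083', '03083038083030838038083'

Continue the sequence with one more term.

Applying the rule to each of the 23 symbols of 03083038083030838038083 gives the pieces 03 083 03 8 083 03 083 8 03 8 083 03 083 03 8 083 8 03 083 8 03 8 083, which concatenate to the answer.

03083038083030838038083030830380838030838038083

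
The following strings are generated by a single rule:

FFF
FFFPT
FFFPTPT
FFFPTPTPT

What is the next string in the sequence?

Each term is the previous one with PT appended.
Applying this once more to FFFPTPTPT:

FFFPTPTPTPT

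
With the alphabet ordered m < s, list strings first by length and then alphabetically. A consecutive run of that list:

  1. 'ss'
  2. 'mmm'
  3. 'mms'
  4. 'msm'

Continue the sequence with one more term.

mss

Find the rightmost character of msm below s, bump it to the next letter, and reset everything to its right to m.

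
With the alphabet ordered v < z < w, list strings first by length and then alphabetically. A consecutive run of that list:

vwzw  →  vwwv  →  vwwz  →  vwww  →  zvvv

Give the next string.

The successor of zvvv increments the rightmost position that isn't already w and resets every position after it to v.

zvvz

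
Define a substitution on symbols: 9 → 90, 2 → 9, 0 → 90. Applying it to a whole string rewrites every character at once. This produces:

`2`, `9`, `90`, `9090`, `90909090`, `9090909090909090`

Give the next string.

Rewriting the 16 symbols of 9090909090909090 one by one yields 90 90 90 90 90 90 90 90 90 90 90 90 90 90 90 90; concatenated:

90909090909090909090909090909090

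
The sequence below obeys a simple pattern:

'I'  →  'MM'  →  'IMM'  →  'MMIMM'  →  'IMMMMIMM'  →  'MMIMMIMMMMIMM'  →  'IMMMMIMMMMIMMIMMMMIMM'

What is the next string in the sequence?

Each term (from the third on) is the two preceding terms concatenated in order: term 3 = I·MM = IMM.
The next term joins MMIMMIMMMMIMM and IMMMMIMMMMIMMIMMMMIMM.

MMIMMIMMMMIMMIMMMMIMMMMIMMIMMMMIMM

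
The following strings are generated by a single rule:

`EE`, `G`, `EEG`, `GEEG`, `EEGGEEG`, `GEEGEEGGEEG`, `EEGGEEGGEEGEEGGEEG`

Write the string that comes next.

GEEGEEGGEEGEEGGEEGGEEGEEGGEEG

From term 3 onward, concatenate the second-to-last term with the last: EE·G = EEG, G·EEG = GEEG, …
The next term joins GEEGEEGGEEG and EEGGEEGGEEGEEGGEEG.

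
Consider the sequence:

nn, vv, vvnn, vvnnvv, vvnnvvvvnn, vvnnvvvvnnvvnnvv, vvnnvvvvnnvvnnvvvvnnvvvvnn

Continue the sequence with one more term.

Each term (from the third on) is the previous term followed by the one before it: term 3 = vv·nn = vvnn.
Continuing: vvnnvvvvnnvvnnvvvvnnvvvvnn · vvnnvvvvnnvvnnvv gives term 8.

vvnnvvvvnnvvnnvvvvnnvvvvnnvvnnvvvvnnvvnnvv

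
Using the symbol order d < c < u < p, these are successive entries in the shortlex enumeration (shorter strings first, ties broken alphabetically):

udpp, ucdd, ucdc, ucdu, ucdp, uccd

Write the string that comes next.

uccc

Find the rightmost character of uccd below p, bump it to the next letter, and reset everything to its right to d.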